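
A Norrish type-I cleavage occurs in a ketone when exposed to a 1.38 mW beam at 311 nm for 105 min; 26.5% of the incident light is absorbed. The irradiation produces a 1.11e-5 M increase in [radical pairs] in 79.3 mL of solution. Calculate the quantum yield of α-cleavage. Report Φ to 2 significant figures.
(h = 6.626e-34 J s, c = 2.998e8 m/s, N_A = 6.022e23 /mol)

Φ = 0.15

Product: (1.11e-5 M)(0.0793 L) = 8.802e-7 mol.
Photon energy at 311 nm: hc/λ = (6.626e-34)(2.998e8)/(311e-9) = 6.387e-19 J.
Energy delivered: (1.38 mW)(6300 s) = 8.694 J.
Photons incident: 8.694 / 6.387e-19 = 1.361e19, i.e. 1.361e19/6.022e23 = 2.260e-5 mol.
Photons absorbed: 0.265 × 2.260e-5 = 5.989e-6 mol.
Φ = 8.802e-7 mol / 5.989e-6 mol photons = 0.15.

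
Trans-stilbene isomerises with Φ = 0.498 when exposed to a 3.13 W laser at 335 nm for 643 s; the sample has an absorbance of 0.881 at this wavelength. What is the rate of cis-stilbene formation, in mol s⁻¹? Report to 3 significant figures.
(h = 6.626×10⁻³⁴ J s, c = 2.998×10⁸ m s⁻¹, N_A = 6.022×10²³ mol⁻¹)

3.79×10⁻⁶ mol s⁻¹

Photon energy at 335 nm: hc/λ = (6.626×10⁻³⁴)(2.998×10⁸)/(335×10⁻⁹) = 5.930×10⁻¹⁹ J.
Energy delivered: (3.13 W)(643 s) = 2013 J.
Photons incident: 2013 / 5.930×10⁻¹⁹ = 3.395×10²¹, i.e. 3.395×10²¹/6.022×10²³ = 0.005638 mol.
Fraction absorbed: 1 − 10^(−0.881) = 0.8685.
Photons absorbed: 0.8685 × 0.005638 = 0.004897 mol.
Product formed: 0.498 × 0.004897 = 0.002439 mol.
Rate: 0.002439 / 643 s = 3.79×10⁻⁶ mol s⁻¹.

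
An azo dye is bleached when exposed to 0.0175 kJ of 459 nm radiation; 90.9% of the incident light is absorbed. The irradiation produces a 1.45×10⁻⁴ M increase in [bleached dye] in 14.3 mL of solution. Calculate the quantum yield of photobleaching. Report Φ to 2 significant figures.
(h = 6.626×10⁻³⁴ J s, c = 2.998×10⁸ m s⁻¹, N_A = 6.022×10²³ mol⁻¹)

Product: (1.45×10⁻⁴ M)(0.0143 L) = 2.074×10⁻⁶ mol.
Photon energy at 459 nm: hc/λ = (6.626×10⁻³⁴)(2.998×10⁸)/(459×10⁻⁹) = 4.328×10⁻¹⁹ J.
Incident energy: 0.0175 kJ = 17.5 J.
Photons incident: 17.5 / 4.328×10⁻¹⁹ = 4.043×10¹⁹, i.e. 4.043×10¹⁹/6.022×10²³ = 6.714×10⁻⁵ mol.
Photons absorbed: 0.909 × 6.714×10⁻⁵ = 6.103×10⁻⁵ mol.
Φ = 2.074×10⁻⁶ mol / 6.103×10⁻⁵ mol photons = 0.034.

Φ = 0.034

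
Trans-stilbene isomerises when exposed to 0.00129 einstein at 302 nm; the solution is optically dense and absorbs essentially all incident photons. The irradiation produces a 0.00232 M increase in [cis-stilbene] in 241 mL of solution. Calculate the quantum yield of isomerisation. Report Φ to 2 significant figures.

Product: (0.00232 M)(0.241 L) = 5.591×10⁻⁴ mol.
Φ = 5.591×10⁻⁴ mol / 0.00129 mol photons = 0.43.

Φ = 0.43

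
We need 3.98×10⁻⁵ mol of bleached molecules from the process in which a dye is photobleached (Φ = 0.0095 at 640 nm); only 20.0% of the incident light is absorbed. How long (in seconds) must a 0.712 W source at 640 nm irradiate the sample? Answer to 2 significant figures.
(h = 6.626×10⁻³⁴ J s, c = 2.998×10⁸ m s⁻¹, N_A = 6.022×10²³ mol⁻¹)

t ≈ 5500 s

Photons that must be absorbed: 3.98×10⁻⁵ / 0.0095 = 0.004189 mol.
Incident photons needed: 0.004189 / 0.200 = 0.02095 mol.
Photon energy: hc/λ = 3.104×10⁻¹⁹ J; per mole, 1.869×10⁵ J mol⁻¹.
Energy required: 0.02095 × 1.869×10⁵ = 3916 J.
Time: 3916 J / 0.712 W = 5500 s.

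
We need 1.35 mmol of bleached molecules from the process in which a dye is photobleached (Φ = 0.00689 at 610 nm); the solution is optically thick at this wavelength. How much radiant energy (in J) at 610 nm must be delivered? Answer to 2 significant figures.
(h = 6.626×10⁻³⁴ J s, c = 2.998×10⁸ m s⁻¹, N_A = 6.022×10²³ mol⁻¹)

Product: 1.35 mmol = 0.00135 mol.
Photons that must be absorbed: 0.00135 / 0.00689 = 0.1959 mol.
Photon energy: hc/λ = 3.257×10⁻¹⁹ J; per mole, 1.961×10⁵ J mol⁻¹.
Energy required: 0.1959 × 1.961×10⁵ = 3.8×10⁴ J.

3.8×10⁴ J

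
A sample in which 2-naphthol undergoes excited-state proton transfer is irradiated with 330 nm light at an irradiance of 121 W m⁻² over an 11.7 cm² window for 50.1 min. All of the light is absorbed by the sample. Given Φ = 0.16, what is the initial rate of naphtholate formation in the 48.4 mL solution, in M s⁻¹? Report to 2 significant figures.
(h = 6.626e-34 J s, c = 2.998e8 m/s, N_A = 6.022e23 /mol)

1.3e-6 M s⁻¹

Photon energy at 330 nm: hc/λ = (6.626e-34)(2.998e8)/(330e-9) = 6.020e-19 J.
Energy delivered: (121 W m⁻²)(11.7e-4 m²)(3006 s) = 425.6 J.
Photons incident: 425.6 / 6.020e-19 = 7.070e20, i.e. 7.070e20/6.022e23 = 0.001174 mol.
Product formed: 0.16 × 0.001174 = 1.878e-4 mol.
Rate: 1.878e-4 mol / (3006 s × 0.0484 L) = 1.3e-6 M s⁻¹.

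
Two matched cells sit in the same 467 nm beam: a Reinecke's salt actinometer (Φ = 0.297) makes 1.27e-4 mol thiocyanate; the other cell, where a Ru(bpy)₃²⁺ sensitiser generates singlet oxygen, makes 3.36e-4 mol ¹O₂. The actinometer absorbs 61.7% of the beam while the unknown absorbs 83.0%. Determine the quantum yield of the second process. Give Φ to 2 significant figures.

Φ = 0.58

Photons absorbed by the actinometer: 1.27e-4 / 0.297 = 4.276e-4 mol.
Incident flux: 4.276e-4 / 0.617 = 6.930e-4 einstein.
Absorbed by unknown: 0.830 × 6.930e-4 = 5.752e-4 mol.
Φ(unknown) = 3.36e-4 / 5.752e-4 = 0.58.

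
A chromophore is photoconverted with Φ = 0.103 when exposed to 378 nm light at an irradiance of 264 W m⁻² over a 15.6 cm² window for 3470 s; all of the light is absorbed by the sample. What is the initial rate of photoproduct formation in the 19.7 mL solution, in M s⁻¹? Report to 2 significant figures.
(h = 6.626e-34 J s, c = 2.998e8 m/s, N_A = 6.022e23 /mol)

6.8e-6 M s⁻¹

Photon energy at 378 nm: hc/λ = (6.626e-34)(2.998e8)/(378e-9) = 5.255e-19 J.
Energy delivered: (264 W m⁻²)(15.6e-4 m²)(3470 s) = 1429 J.
Photons incident: 1429 / 5.255e-19 = 2.719e21, i.e. 2.719e21/6.022e23 = 0.004515 mol.
Product formed: 0.103 × 0.004515 = 4.650e-4 mol.
Rate: 4.650e-4 mol / (3470 s × 0.0197 L) = 6.8e-6 M s⁻¹.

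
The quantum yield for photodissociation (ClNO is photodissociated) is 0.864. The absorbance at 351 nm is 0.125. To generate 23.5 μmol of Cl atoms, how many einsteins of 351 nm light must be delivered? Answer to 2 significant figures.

Product: 23.5 μmol = 2.35×10⁻⁵ mol.
Photons that must be absorbed: 2.35×10⁻⁵ / 0.864 = 2.720×10⁻⁵ mol.
Fraction absorbed: 1 − 10^(−0.125) = 0.2501.
Incident photons needed: 2.720×10⁻⁵ / 0.2501 = 1.088×10⁻⁴ mol.

1.1×10⁻⁴ einstein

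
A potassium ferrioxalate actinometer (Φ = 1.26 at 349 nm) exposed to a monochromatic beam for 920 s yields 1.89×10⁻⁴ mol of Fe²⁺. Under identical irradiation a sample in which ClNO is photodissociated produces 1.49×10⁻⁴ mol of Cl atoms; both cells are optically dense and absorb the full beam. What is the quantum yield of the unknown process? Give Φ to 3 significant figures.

Φ = 0.993

Photons absorbed by the actinometer: 1.89×10⁻⁴ / 1.26 = 1.500×10⁻⁴ mol.
Φ(unknown) = 1.49×10⁻⁴ / 1.500×10⁻⁴ = 0.993.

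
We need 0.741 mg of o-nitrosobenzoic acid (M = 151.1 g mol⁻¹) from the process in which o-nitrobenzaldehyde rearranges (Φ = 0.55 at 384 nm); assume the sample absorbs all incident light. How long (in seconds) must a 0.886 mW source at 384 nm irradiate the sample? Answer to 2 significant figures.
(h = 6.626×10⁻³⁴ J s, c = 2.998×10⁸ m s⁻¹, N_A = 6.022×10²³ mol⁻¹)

t ≈ 3100 s

Product: 0.741 mg / 151.1 g mol⁻¹ = 4.904×10⁻⁶ mol.
Photons that must be absorbed: 4.904×10⁻⁶ / 0.55 = 8.916×10⁻⁶ mol.
Photon energy: hc/λ = 5.173×10⁻¹⁹ J; per mole, 3.115×10⁵ J mol⁻¹.
Energy required: 8.916×10⁻⁶ × 3.115×10⁵ = 2.777 J.
Time: 2.777 J / 0.000886 W = 3100 s.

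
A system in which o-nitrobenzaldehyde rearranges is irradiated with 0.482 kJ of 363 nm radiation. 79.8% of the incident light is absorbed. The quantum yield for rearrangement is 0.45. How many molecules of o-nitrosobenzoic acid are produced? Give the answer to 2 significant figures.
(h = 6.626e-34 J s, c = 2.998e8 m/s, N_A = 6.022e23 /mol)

Photon energy at 363 nm: hc/λ = (6.626e-34)(2.998e8)/(363e-9) = 5.472e-19 J.
Incident energy: 0.482 kJ = 482 J.
Photons incident: 482 / 5.472e-19 = 8.808e20, i.e. 8.808e20/6.022e23 = 0.001463 mol.
Photons absorbed: 0.798 × 0.001463 = 0.001167 mol.
Product: Φ × n_abs = 0.45 × 0.001167 = 5.252e-4 mol.
As a count: 5.252e-4 × 6.022e23 = 3.2e20.

3.2e20 molecules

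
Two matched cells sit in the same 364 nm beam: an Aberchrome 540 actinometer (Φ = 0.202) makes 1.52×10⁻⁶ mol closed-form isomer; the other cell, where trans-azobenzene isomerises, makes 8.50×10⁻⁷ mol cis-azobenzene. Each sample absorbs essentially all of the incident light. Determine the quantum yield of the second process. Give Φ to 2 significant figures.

Φ = 0.11

Photons absorbed by the actinometer: 1.52×10⁻⁶ / 0.202 = 7.525×10⁻⁶ mol.
Φ(unknown) = 8.50×10⁻⁷ / 7.525×10⁻⁶ = 0.11.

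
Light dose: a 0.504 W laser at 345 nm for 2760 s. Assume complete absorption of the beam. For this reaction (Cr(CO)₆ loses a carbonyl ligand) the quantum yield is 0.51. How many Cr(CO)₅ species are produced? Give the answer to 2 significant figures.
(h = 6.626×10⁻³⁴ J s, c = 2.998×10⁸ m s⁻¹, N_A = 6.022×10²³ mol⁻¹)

Photon energy at 345 nm: hc/λ = (6.626×10⁻³⁴)(2.998×10⁸)/(345×10⁻⁹) = 5.758×10⁻¹⁹ J.
Energy delivered: (0.504 W)(2760 s) = 1391 J.
Photons incident: 1391 / 5.758×10⁻¹⁹ = 2.416×10²¹, i.e. 2.416×10²¹/6.022×10²³ = 0.004012 mol.
Product: Φ × n_abs = 0.51 × 0.004012 = 0.002046 mol.
As a count: 0.002046 × 6.022×10²³ = 1.2×10²¹.

1.2×10²¹ species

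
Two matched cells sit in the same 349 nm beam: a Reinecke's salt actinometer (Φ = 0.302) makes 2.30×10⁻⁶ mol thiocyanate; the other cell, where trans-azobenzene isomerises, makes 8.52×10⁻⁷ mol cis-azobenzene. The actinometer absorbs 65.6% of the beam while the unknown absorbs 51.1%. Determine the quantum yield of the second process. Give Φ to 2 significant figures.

Φ = 0.14

Photons absorbed by the actinometer: 2.30×10⁻⁶ / 0.302 = 7.616×10⁻⁶ mol.
Incident flux: 7.616×10⁻⁶ / 0.656 = 1.161×10⁻⁵ einstein.
Absorbed by unknown: 0.511 × 1.161×10⁻⁵ = 5.933×10⁻⁶ mol.
Φ(unknown) = 8.52×10⁻⁷ / 5.933×10⁻⁶ = 0.14.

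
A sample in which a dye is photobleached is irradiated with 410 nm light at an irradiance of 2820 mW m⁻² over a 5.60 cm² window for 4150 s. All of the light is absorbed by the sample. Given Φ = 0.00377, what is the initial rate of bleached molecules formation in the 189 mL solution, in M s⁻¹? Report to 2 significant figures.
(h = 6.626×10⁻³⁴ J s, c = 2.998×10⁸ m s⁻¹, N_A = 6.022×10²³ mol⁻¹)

Photon energy at 410 nm: hc/λ = (6.626×10⁻³⁴)(2.998×10⁸)/(410×10⁻⁹) = 4.845×10⁻¹⁹ J.
Energy delivered: (2820 mW m⁻²)(5.60×10⁻⁴ m²)(4150 s) = 6.554 J.
Photons incident: 6.554 / 4.845×10⁻¹⁹ = 1.353×10¹⁹, i.e. 1.353×10¹⁹/6.022×10²³ = 2.247×10⁻⁵ mol.
Product formed: 0.00377 × 2.247×10⁻⁵ = 8.471×10⁻⁸ mol.
Rate: 8.471×10⁻⁸ mol / (4150 s × 0.189 L) = 1.1×10⁻¹⁰ M s⁻¹.

1.1×10⁻¹⁰ M s⁻¹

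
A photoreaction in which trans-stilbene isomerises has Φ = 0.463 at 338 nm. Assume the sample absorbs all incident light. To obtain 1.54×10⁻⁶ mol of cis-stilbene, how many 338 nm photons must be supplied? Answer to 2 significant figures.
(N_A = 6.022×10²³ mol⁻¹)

Photons that must be absorbed: 1.54×10⁻⁶ / 0.463 = 3.326×10⁻⁶ mol.
Photon count: 3.326×10⁻⁶ × 6.022×10²³ = 2.0×10¹⁸.

2.0×10¹⁸ photons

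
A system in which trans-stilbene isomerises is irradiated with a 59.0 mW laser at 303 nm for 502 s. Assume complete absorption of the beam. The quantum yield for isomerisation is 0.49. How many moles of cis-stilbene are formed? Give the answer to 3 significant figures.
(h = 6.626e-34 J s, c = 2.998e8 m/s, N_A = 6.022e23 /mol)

3.68e-5 mol

Photon energy at 303 nm: hc/λ = (6.626e-34)(2.998e8)/(303e-9) = 6.556e-19 J.
Energy delivered: (59.0 mW)(502 s) = 29.62 J.
Photons incident: 29.62 / 6.556e-19 = 4.518e19, i.e. 4.518e19/6.022e23 = 7.502e-5 mol.
Product: Φ × n_abs = 0.49 × 7.502e-5 = 3.676e-5 mol.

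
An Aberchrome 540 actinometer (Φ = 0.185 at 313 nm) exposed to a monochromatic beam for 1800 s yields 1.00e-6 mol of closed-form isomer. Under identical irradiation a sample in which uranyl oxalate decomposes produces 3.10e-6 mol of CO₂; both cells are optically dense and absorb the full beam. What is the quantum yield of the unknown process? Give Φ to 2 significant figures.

Φ = 0.57

Photons absorbed by the actinometer: 1.00e-6 / 0.185 = 5.405e-6 mol.
Φ(unknown) = 3.10e-6 / 5.405e-6 = 0.57.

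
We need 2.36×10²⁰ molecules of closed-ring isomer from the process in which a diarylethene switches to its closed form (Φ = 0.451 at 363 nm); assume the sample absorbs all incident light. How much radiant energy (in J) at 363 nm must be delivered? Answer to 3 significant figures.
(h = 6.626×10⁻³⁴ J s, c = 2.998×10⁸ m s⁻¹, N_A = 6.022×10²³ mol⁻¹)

Product: 2.36×10²⁰ / 6.022×10²³ = 3.919×10⁻⁴ mol.
Photons that must be absorbed: 3.919×10⁻⁴ / 0.451 = 8.690×10⁻⁴ mol.
Photon energy: hc/λ = 5.472×10⁻¹⁹ J; per mole, 3.295×10⁵ J mol⁻¹.
Energy required: 8.690×10⁻⁴ × 3.295×10⁵ = 286 J.

286 J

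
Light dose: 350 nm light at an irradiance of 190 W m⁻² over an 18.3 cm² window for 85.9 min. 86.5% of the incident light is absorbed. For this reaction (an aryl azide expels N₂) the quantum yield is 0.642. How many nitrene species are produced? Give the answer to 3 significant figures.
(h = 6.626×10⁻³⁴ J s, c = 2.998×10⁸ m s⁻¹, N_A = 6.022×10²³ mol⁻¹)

1.75×10²¹ species

Photon energy at 350 nm: hc/λ = (6.626×10⁻³⁴)(2.998×10⁸)/(350×10⁻⁹) = 5.676×10⁻¹⁹ J.
Energy delivered: (190 W m⁻²)(18.3×10⁻⁴ m²)(5154 s) = 1792 J.
Photons incident: 1792 / 5.676×10⁻¹⁹ = 3.157×10²¹, i.e. 3.157×10²¹/6.022×10²³ = 0.005242 mol.
Photons absorbed: 0.865 × 0.005242 = 0.004534 mol.
Product: Φ × n_abs = 0.642 × 0.004534 = 0.002911 mol.
As a count: 0.002911 × 6.022×10²³ = 1.75×10²¹.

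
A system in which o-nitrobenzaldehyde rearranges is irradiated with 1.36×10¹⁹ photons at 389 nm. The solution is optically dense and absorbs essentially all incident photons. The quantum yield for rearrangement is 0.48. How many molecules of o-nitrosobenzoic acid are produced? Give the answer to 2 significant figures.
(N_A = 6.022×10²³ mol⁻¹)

Moles of photons: 1.36×10¹⁹ / 6.022×10²³ = 2.258×10⁻⁵ mol.
Product: Φ × n_abs = 0.48 × 2.258×10⁻⁵ = 1.084×10⁻⁵ mol.
As a count: 1.084×10⁻⁵ × 6.022×10²³ = 6.5×10¹⁸.

6.5×10¹⁸ molecules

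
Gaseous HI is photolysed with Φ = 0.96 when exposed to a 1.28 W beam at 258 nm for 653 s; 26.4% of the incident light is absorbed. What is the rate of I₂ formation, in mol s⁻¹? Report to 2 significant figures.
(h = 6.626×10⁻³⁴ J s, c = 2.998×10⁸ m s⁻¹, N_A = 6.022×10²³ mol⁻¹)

7.0×10⁻⁷ mol s⁻¹

Photon energy at 258 nm: hc/λ = (6.626×10⁻³⁴)(2.998×10⁸)/(258×10⁻⁹) = 7.700×10⁻¹⁹ J.
Energy delivered: (1.28 W)(653 s) = 835.8 J.
Photons incident: 835.8 / 7.700×10⁻¹⁹ = 1.085×10²¹, i.e. 1.085×10²¹/6.022×10²³ = 0.001802 mol.
Photons absorbed: 0.264 × 0.001802 = 4.757×10⁻⁴ mol.
Product formed: 0.96 × 4.757×10⁻⁴ = 4.567×10⁻⁴ mol.
Rate: 4.567×10⁻⁴ / 653 s = 7.0×10⁻⁷ mol s⁻¹.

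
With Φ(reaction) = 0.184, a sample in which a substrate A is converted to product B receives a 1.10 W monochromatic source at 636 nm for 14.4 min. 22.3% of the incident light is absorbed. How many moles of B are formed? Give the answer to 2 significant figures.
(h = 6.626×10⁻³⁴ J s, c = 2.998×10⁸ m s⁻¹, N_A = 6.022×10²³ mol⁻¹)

2.1×10⁻⁴ mol

Photon energy at 636 nm: hc/λ = (6.626×10⁻³⁴)(2.998×10⁸)/(636×10⁻⁹) = 3.123×10⁻¹⁹ J.
Energy delivered: (1.10 W)(864 s) = 950.4 J.
Photons incident: 950.4 / 3.123×10⁻¹⁹ = 3.043×10²¹, i.e. 3.043×10²¹/6.022×10²³ = 0.005053 mol.
Photons absorbed: 0.223 × 0.005053 = 0.001127 mol.
Product: Φ × n_abs = 0.184 × 0.001127 = 2.074×10⁻⁴ mol.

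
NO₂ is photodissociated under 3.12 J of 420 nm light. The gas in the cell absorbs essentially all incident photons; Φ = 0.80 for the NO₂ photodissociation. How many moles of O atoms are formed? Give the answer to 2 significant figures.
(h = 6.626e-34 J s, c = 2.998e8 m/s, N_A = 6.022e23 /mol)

8.8e-6 mol

Photon energy at 420 nm: hc/λ = (6.626e-34)(2.998e8)/(420e-9) = 4.730e-19 J.
Photons incident: 3.12 / 4.730e-19 = 6.596e18, i.e. 6.596e18/6.022e23 = 1.095e-5 mol.
Product: Φ × n_abs = 0.80 × 1.095e-5 = 8.760e-6 mol.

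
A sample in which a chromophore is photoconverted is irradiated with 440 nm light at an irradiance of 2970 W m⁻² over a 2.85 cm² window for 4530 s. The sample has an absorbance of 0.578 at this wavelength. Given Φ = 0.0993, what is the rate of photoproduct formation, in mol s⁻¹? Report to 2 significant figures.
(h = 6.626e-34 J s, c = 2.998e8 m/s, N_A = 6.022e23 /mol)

Photon energy at 440 nm: hc/λ = (6.626e-34)(2.998e8)/(440e-9) = 4.515e-19 J.
Energy delivered: (2970 W m⁻²)(2.85e-4 m²)(4530 s) = 3834 J.
Photons incident: 3834 / 4.515e-19 = 8.492e21, i.e. 8.492e21/6.022e23 = 0.01410 mol.
Fraction absorbed: 1 − 10^(−0.578) = 0.7358.
Photons absorbed: 0.7358 × 0.01410 = 0.01037 mol.
Product formed: 0.0993 × 0.01037 = 0.001030 mol.
Rate: 0.001030 / 4530 s = 2.3e-7 mol s⁻¹.

2.3e-7 mol s⁻¹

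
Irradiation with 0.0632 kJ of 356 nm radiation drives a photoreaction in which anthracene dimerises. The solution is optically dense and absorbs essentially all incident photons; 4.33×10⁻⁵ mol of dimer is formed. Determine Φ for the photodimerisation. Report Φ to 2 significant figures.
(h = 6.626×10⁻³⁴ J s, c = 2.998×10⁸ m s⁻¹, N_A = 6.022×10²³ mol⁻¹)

Φ = 0.23

Photon energy at 356 nm: hc/λ = (6.626×10⁻³⁴)(2.998×10⁸)/(356×10⁻⁹) = 5.580×10⁻¹⁹ J.
Incident energy: 0.0632 kJ = 63.2 J.
Photons incident: 63.2 / 5.580×10⁻¹⁹ = 1.133×10²⁰, i.e. 1.133×10²⁰/6.022×10²³ = 1.881×10⁻⁴ mol.
Φ = 4.33×10⁻⁵ mol / 1.881×10⁻⁴ mol photons = 0.23.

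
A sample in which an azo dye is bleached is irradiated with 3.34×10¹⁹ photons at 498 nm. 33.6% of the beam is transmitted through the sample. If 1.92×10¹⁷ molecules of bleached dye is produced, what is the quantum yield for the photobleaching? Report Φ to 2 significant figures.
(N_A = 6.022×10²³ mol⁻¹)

Φ = 0.0087

Product: 1.92×10¹⁷ / 6.022×10²³ = 3.188×10⁻⁷ mol.
Moles of photons: 3.34×10¹⁹ / 6.022×10²³ = 5.546×10⁻⁵ mol.
Fraction absorbed: 1 − 33.6/100 = 0.6640.
Photons absorbed: 0.6640 × 5.546×10⁻⁵ = 3.683×10⁻⁵ mol.
Φ = 3.188×10⁻⁷ mol / 3.683×10⁻⁵ mol photons = 0.0087.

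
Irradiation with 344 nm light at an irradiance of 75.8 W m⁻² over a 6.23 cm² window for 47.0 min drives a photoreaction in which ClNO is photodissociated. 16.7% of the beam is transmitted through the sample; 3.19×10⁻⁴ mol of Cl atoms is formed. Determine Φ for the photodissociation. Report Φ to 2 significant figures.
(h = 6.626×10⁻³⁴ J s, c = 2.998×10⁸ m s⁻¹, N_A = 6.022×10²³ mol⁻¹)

Φ = 1.0

Photon energy at 344 nm: hc/λ = (6.626×10⁻³⁴)(2.998×10⁸)/(344×10⁻⁹) = 5.775×10⁻¹⁹ J.
Energy delivered: (75.8 W m⁻²)(6.23×10⁻⁴ m²)(2820 s) = 133.2 J.
Photons incident: 133.2 / 5.775×10⁻¹⁹ = 2.306×10²⁰, i.e. 2.306×10²⁰/6.022×10²³ = 3.829×10⁻⁴ mol.
Fraction absorbed: 1 − 16.7/100 = 0.8330.
Photons absorbed: 0.8330 × 3.829×10⁻⁴ = 3.190×10⁻⁴ mol.
Φ = 3.19×10⁻⁴ mol / 3.190×10⁻⁴ mol photons = 1.0.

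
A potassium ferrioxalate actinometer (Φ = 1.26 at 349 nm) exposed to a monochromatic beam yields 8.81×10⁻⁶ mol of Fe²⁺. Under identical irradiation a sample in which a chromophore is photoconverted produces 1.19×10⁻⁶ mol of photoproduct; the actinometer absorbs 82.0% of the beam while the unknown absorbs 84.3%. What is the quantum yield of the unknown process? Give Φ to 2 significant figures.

Φ = 0.17

Photons absorbed by the actinometer: 8.81×10⁻⁶ / 1.26 = 6.992×10⁻⁶ mol.
Incident flux: 6.992×10⁻⁶ / 0.820 = 8.527×10⁻⁶ einstein.
Absorbed by unknown: 0.843 × 8.527×10⁻⁶ = 7.188×10⁻⁶ mol.
Φ(unknown) = 1.19×10⁻⁶ / 7.188×10⁻⁶ = 0.17.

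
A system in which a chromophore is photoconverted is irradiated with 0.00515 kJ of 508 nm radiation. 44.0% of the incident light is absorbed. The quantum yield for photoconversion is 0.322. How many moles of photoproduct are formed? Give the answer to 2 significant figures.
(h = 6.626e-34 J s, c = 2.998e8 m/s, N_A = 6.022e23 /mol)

Photon energy at 508 nm: hc/λ = (6.626e-34)(2.998e8)/(508e-9) = 3.910e-19 J.
Incident energy: 0.00515 kJ = 5.15 J.
Photons incident: 5.15 / 3.910e-19 = 1.317e19, i.e. 1.317e19/6.022e23 = 2.187e-5 mol.
Photons absorbed: 0.440 × 2.187e-5 = 9.623e-6 mol.
Product: Φ × n_abs = 0.322 × 9.623e-6 = 3.099e-6 mol.

3.1e-6 mol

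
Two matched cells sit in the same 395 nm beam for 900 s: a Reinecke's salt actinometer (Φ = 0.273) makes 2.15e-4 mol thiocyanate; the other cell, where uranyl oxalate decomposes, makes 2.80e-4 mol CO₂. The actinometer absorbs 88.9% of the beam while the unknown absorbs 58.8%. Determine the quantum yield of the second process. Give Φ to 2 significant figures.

Photons absorbed by the actinometer: 2.15e-4 / 0.273 = 7.875e-4 mol.
Incident flux: 7.875e-4 / 0.889 = 8.858e-4 einstein.
Absorbed by unknown: 0.588 × 8.858e-4 = 5.209e-4 mol.
Φ(unknown) = 2.80e-4 / 5.209e-4 = 0.54.

Φ = 0.54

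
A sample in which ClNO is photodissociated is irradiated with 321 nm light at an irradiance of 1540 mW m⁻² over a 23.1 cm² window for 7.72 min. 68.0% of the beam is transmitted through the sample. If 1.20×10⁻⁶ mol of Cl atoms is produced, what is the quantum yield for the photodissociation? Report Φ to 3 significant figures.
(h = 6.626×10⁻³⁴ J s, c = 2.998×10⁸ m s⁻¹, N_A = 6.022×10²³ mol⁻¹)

Φ = 0.848

Photon energy at 321 nm: hc/λ = (6.626×10⁻³⁴)(2.998×10⁸)/(321×10⁻⁹) = 6.188×10⁻¹⁹ J.
Energy delivered: (1540 mW m⁻²)(23.1×10⁻⁴ m²)(463.2 s) = 1.648 J.
Photons incident: 1.648 / 6.188×10⁻¹⁹ = 2.663×10¹⁸, i.e. 2.663×10¹⁸/6.022×10²³ = 4.422×10⁻⁶ mol.
Fraction absorbed: 1 − 68.0/100 = 0.3200.
Photons absorbed: 0.3200 × 4.422×10⁻⁶ = 1.415×10⁻⁶ mol.
Φ = 1.20×10⁻⁶ mol / 1.415×10⁻⁶ mol photons = 0.848.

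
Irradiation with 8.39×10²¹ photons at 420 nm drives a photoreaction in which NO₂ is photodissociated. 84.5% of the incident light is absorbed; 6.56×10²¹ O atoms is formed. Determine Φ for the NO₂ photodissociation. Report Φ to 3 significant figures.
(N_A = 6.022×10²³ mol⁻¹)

Φ = 0.925

Product: 6.56×10²¹ / 6.022×10²³ = 0.01089 mol.
Moles of photons: 8.39×10²¹ / 6.022×10²³ = 0.01393 mol.
Photons absorbed: 0.845 × 0.01393 = 0.01177 mol.
Φ = 0.01089 mol / 0.01177 mol photons = 0.925.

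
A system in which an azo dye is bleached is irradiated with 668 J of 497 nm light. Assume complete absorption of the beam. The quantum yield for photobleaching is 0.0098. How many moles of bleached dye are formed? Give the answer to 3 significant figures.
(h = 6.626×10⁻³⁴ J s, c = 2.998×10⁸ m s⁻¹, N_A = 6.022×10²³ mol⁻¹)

Photon energy at 497 nm: hc/λ = (6.626×10⁻³⁴)(2.998×10⁸)/(497×10⁻⁹) = 3.997×10⁻¹⁹ J.
Photons incident: 668 / 3.997×10⁻¹⁹ = 1.671×10²¹, i.e. 1.671×10²¹/6.022×10²³ = 0.002775 mol.
Product: Φ × n_abs = 0.0098 × 0.002775 = 2.720×10⁻⁵ mol.

2.72×10⁻⁵ mol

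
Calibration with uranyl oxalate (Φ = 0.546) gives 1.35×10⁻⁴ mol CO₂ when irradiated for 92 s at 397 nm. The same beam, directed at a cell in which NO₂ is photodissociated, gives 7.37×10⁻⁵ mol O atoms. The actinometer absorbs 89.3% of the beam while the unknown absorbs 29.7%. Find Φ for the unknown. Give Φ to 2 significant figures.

Photons absorbed by the actinometer: 1.35×10⁻⁴ / 0.546 = 2.473×10⁻⁴ mol.
Incident flux: 2.473×10⁻⁴ / 0.893 = 2.769×10⁻⁴ einstein.
Absorbed by unknown: 0.297 × 2.769×10⁻⁴ = 8.224×10⁻⁵ mol.
Φ(unknown) = 7.37×10⁻⁵ / 8.224×10⁻⁵ = 0.90.

Φ = 0.90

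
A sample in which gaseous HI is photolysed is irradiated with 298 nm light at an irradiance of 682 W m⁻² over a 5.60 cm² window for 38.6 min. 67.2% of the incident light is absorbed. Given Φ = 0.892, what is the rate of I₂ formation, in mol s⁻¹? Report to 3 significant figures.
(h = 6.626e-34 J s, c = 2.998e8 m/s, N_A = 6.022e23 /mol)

5.70e-7 mol s⁻¹

Photon energy at 298 nm: hc/λ = (6.626e-34)(2.998e8)/(298e-9) = 6.666e-19 J.
Energy delivered: (682 W m⁻²)(5.60e-4 m²)(2316 s) = 884.5 J.
Photons incident: 884.5 / 6.666e-19 = 1.327e21, i.e. 1.327e21/6.022e23 = 0.002204 mol.
Photons absorbed: 0.672 × 0.002204 = 0.001481 mol.
Product formed: 0.892 × 0.001481 = 0.001321 mol.
Rate: 0.001321 / 2316 s = 5.70e-7 mol s⁻¹.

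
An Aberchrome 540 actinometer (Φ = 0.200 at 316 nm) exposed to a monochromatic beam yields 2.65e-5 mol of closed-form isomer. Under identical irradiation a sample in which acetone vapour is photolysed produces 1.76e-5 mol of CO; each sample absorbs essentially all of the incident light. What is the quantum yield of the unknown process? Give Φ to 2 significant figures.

Photons absorbed by the actinometer: 2.65e-5 / 0.200 = 1.325e-4 mol.
Φ(unknown) = 1.76e-5 / 1.325e-4 = 0.13.

Φ = 0.13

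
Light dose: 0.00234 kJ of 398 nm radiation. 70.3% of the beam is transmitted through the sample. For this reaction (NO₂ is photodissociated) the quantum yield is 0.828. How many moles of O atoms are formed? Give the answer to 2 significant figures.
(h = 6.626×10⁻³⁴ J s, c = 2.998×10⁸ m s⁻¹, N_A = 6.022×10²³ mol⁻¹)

1.9×10⁻⁶ mol

Photon energy at 398 nm: hc/λ = (6.626×10⁻³⁴)(2.998×10⁸)/(398×10⁻⁹) = 4.991×10⁻¹⁹ J.
Incident energy: 0.00234 kJ = 2.34 J.
Photons incident: 2.34 / 4.991×10⁻¹⁹ = 4.688×10¹⁸, i.e. 4.688×10¹⁸/6.022×10²³ = 7.785×10⁻⁶ mol.
Fraction absorbed: 1 − 70.3/100 = 0.2970.
Photons absorbed: 0.2970 × 7.785×10⁻⁶ = 2.312×10⁻⁶ mol.
Product: Φ × n_abs = 0.828 × 2.312×10⁻⁶ = 1.914×10⁻⁶ mol.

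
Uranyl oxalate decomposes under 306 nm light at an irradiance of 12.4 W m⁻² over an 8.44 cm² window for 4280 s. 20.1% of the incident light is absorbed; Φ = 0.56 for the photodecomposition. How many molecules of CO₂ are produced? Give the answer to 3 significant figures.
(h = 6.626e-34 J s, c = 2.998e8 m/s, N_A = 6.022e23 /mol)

7.77e18 molecules

Photon energy at 306 nm: hc/λ = (6.626e-34)(2.998e8)/(306e-9) = 6.492e-19 J.
Energy delivered: (12.4 W m⁻²)(8.44e-4 m²)(4280 s) = 44.79 J.
Photons incident: 44.79 / 6.492e-19 = 6.899e19, i.e. 6.899e19/6.022e23 = 1.146e-4 mol.
Photons absorbed: 0.201 × 1.146e-4 = 2.303e-5 mol.
Product: Φ × n_abs = 0.56 × 2.303e-5 = 1.290e-5 mol.
As a count: 1.290e-5 × 6.022e23 = 7.77e18.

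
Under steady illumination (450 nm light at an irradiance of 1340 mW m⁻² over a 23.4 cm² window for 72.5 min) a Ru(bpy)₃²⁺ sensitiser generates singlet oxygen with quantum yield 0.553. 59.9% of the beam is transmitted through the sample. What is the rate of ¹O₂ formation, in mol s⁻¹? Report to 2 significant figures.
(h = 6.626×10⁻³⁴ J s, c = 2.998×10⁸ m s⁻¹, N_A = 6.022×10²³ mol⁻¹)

2.6×10⁻⁹ mol s⁻¹

Photon energy at 450 nm: hc/λ = (6.626×10⁻³⁴)(2.998×10⁸)/(450×10⁻⁹) = 4.414×10⁻¹⁹ J.
Energy delivered: (1340 mW m⁻²)(23.4×10⁻⁴ m²)(4350 s) = 13.64 J.
Photons incident: 13.64 / 4.414×10⁻¹⁹ = 3.090×10¹⁹, i.e. 3.090×10¹⁹/6.022×10²³ = 5.131×10⁻⁵ mol.
Fraction absorbed: 1 − 59.9/100 = 0.4010.
Photons absorbed: 0.4010 × 5.131×10⁻⁵ = 2.058×10⁻⁵ mol.
Product formed: 0.553 × 2.058×10⁻⁵ = 1.138×10⁻⁵ mol.
Rate: 1.138×10⁻⁵ / 4350 s = 2.6×10⁻⁹ mol s⁻¹.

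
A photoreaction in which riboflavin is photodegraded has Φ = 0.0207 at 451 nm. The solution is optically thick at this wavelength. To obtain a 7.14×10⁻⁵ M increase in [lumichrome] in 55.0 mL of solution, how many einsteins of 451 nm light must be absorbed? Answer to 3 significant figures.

1.90×10⁻⁴ einstein

Product: (7.14×10⁻⁵ M)(0.055 L) = 3.927×10⁻⁶ mol.
Photons that must be absorbed: 3.927×10⁻⁶ / 0.0207 = 1.897×10⁻⁴ mol.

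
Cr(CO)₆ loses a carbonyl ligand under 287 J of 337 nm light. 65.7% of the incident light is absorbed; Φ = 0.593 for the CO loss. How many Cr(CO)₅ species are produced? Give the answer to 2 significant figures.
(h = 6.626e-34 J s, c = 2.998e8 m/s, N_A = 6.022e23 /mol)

Photon energy at 337 nm: hc/λ = (6.626e-34)(2.998e8)/(337e-9) = 5.895e-19 J.
Photons incident: 287 / 5.895e-19 = 4.869e20, i.e. 4.869e20/6.022e23 = 8.085e-4 mol.
Photons absorbed: 0.657 × 8.085e-4 = 5.312e-4 mol.
Product: Φ × n_abs = 0.593 × 5.312e-4 = 3.150e-4 mol.
As a count: 3.150e-4 × 6.022e23 = 1.9e20.

1.9e20 species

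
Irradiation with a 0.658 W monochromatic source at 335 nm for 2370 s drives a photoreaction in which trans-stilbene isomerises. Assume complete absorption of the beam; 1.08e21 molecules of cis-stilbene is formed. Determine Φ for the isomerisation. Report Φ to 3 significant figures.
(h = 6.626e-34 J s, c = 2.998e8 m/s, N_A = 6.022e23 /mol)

Product: 1.08e21 / 6.022e23 = 0.001793 mol.
Photon energy at 335 nm: hc/λ = (6.626e-34)(2.998e8)/(335e-9) = 5.930e-19 J.
Energy delivered: (0.658 W)(2370 s) = 1559 J.
Photons incident: 1559 / 5.930e-19 = 2.629e21, i.e. 2.629e21/6.022e23 = 0.004366 mol.
Φ = 0.001793 mol / 0.004366 mol photons = 0.411.

Φ = 0.411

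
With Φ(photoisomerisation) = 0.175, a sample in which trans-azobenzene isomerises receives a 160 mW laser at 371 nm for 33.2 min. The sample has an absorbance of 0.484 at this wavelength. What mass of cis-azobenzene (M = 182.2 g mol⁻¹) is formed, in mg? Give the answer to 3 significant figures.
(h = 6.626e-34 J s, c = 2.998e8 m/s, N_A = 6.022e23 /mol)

21.2 mg

Photon energy at 371 nm: hc/λ = (6.626e-34)(2.998e8)/(371e-9) = 5.354e-19 J.
Energy delivered: (160 mW)(1992 s) = 318.7 J.
Photons incident: 318.7 / 5.354e-19 = 5.953e20, i.e. 5.953e20/6.022e23 = 9.885e-4 mol.
Fraction absorbed: 1 − 10^(−0.484) = 0.6719.
Photons absorbed: 0.6719 × 9.885e-4 = 6.642e-4 mol.
Product: Φ × n_abs = 0.175 × 6.642e-4 = 1.162e-4 mol.
Mass: 1.162e-4 × 182.2 = 0.02117 g = 21.2 mg.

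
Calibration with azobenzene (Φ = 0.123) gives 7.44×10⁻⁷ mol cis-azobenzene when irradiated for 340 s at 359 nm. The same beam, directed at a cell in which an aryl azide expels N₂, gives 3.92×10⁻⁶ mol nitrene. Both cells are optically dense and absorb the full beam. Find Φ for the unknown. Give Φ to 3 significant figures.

Photons absorbed by the actinometer: 7.44×10⁻⁷ / 0.123 = 6.049×10⁻⁶ mol.
Φ(unknown) = 3.92×10⁻⁶ / 6.049×10⁻⁶ = 0.648.

Φ = 0.648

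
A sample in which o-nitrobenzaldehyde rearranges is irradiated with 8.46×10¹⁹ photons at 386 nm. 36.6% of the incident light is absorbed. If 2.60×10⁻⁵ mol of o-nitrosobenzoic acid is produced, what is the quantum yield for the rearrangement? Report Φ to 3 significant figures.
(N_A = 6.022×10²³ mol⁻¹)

Φ = 0.506

Moles of photons: 8.46×10¹⁹ / 6.022×10²³ = 1.405×10⁻⁴ mol.
Photons absorbed: 0.366 × 1.405×10⁻⁴ = 5.142×10⁻⁵ mol.
Φ = 2.60×10⁻⁵ mol / 5.142×10⁻⁵ mol photons = 0.506.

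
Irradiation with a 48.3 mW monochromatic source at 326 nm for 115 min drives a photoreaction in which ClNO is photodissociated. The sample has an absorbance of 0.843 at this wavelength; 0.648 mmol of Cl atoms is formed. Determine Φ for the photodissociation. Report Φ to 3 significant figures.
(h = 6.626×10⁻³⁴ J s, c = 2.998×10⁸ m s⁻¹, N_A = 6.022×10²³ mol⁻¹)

Product: 0.648 mmol = 6.48×10⁻⁴ mol.
Photon energy at 326 nm: hc/λ = (6.626×10⁻³⁴)(2.998×10⁸)/(326×10⁻⁹) = 6.093×10⁻¹⁹ J.
Energy delivered: (48.3 mW)(6900 s) = 333.3 J.
Photons incident: 333.3 / 6.093×10⁻¹⁹ = 5.470×10²⁰, i.e. 5.470×10²⁰/6.022×10²³ = 9.083×10⁻⁴ mol.
Fraction absorbed: 1 − 10^(−0.843) = 0.8565.
Photons absorbed: 0.8565 × 9.083×10⁻⁴ = 7.780×10⁻⁴ mol.
Φ = 6.48×10⁻⁴ mol / 7.780×10⁻⁴ mol photons = 0.833.

Φ = 0.833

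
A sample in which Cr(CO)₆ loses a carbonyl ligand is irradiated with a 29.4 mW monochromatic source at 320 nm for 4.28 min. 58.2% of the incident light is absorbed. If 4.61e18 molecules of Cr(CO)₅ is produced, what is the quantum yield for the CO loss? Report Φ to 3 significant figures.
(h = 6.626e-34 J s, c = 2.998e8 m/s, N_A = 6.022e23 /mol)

Product: 4.61e18 / 6.022e23 = 7.655e-6 mol.
Photon energy at 320 nm: hc/λ = (6.626e-34)(2.998e8)/(320e-9) = 6.208e-19 J.
Energy delivered: (29.4 mW)(256.8 s) = 7.550 J.
Photons incident: 7.550 / 6.208e-19 = 1.216e19, i.e. 1.216e19/6.022e23 = 2.019e-5 mol.
Photons absorbed: 0.582 × 2.019e-5 = 1.175e-5 mol.
Φ = 7.655e-6 mol / 1.175e-5 mol photons = 0.651.

Φ = 0.651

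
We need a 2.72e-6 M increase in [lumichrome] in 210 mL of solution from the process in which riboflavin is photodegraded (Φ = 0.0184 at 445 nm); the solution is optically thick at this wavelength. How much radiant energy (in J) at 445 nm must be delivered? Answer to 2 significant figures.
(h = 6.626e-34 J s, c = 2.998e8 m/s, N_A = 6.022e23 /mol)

Product: (2.72e-6 M)(0.21 L) = 5.712e-7 mol.
Photons that must be absorbed: 5.712e-7 / 0.0184 = 3.104e-5 mol.
Photon energy: hc/λ = 4.464e-19 J; per mole, 2.688e5 J mol⁻¹.
Energy required: 3.104e-5 × 2.688e5 = 8.3 J.

8.3 J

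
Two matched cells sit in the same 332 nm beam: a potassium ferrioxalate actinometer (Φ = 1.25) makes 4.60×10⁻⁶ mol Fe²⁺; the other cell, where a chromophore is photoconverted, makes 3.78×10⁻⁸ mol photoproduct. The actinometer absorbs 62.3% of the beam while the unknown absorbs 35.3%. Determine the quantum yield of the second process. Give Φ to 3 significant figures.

Φ = 0.0181

Photons absorbed by the actinometer: 4.60×10⁻⁶ / 1.25 = 3.680×10⁻⁶ mol.
Incident flux: 3.680×10⁻⁶ / 0.623 = 5.907×10⁻⁶ einstein.
Absorbed by unknown: 0.353 × 5.907×10⁻⁶ = 2.085×10⁻⁶ mol.
Φ(unknown) = 3.78×10⁻⁸ / 2.085×10⁻⁶ = 0.0181.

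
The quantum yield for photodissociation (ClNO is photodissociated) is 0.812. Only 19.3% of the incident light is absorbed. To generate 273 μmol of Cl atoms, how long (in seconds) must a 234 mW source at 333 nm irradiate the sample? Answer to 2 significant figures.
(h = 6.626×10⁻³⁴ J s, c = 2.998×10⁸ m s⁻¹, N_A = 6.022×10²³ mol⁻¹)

Product: 273 μmol = 2.73×10⁻⁴ mol.
Photons that must be absorbed: 2.73×10⁻⁴ / 0.812 = 3.362×10⁻⁴ mol.
Incident photons needed: 3.362×10⁻⁴ / 0.193 = 0.001742 mol.
Photon energy: hc/λ = 5.965×10⁻¹⁹ J; per mole, 3.592×10⁵ J mol⁻¹.
Energy required: 0.001742 × 3.592×10⁵ = 625.7 J.
Time: 625.7 J / 0.234 W = 2700 s.

t ≈ 2700 s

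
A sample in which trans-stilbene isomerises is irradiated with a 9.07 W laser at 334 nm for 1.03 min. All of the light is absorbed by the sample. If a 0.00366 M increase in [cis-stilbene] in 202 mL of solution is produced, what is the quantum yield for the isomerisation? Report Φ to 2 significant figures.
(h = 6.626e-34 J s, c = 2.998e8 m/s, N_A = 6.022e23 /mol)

Product: (0.00366 M)(0.202 L) = 7.393e-4 mol.
Photon energy at 334 nm: hc/λ = (6.626e-34)(2.998e8)/(334e-9) = 5.948e-19 J.
Energy delivered: (9.07 W)(61.8 s) = 560.5 J.
Photons incident: 560.5 / 5.948e-19 = 9.423e20, i.e. 9.423e20/6.022e23 = 0.001565 mol.
Φ = 7.393e-4 mol / 0.001565 mol photons = 0.47.

Φ = 0.47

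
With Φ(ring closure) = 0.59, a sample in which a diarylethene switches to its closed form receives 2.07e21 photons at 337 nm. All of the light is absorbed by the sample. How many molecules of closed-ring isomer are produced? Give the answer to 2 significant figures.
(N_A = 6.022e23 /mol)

1.2e21 molecules

Moles of photons: 2.07e21 / 6.022e23 = 0.003437 mol.
Product: Φ × n_abs = 0.59 × 0.003437 = 0.002028 mol.
As a count: 0.002028 × 6.022e23 = 1.2e21.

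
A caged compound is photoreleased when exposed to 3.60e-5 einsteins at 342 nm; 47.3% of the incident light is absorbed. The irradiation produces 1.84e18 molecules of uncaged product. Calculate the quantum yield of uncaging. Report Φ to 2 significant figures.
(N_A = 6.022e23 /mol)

Product: 1.84e18 / 6.022e23 = 3.055e-6 mol.
Photons absorbed: 0.473 × 3.60e-5 = 1.703e-5 mol.
Φ = 3.055e-6 mol / 1.703e-5 mol photons = 0.18.

Φ = 0.18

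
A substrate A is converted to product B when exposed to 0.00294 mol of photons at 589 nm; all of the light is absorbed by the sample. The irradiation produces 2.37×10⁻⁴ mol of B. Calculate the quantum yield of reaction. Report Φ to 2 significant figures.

Φ = 0.081

Φ = 2.37×10⁻⁴ mol / 0.00294 mol photons = 0.081.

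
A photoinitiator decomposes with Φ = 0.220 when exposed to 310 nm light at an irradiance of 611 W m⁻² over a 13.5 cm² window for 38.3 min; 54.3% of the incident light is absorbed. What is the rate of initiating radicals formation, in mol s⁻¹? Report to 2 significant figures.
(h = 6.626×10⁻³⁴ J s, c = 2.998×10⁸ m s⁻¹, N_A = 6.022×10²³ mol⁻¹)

Photon energy at 310 nm: hc/λ = (6.626×10⁻³⁴)(2.998×10⁸)/(310×10⁻⁹) = 6.408×10⁻¹⁹ J.
Energy delivered: (611 W m⁻²)(13.5×10⁻⁴ m²)(2298 s) = 1896 J.
Photons incident: 1896 / 6.408×10⁻¹⁹ = 2.959×10²¹, i.e. 2.959×10²¹/6.022×10²³ = 0.004914 mol.
Photons absorbed: 0.543 × 0.004914 = 0.002668 mol.
Product formed: 0.220 × 0.002668 = 5.870×10⁻⁴ mol.
Rate: 5.870×10⁻⁴ / 2298 s = 2.6×10⁻⁷ mol s⁻¹.

2.6×10⁻⁷ mol s⁻¹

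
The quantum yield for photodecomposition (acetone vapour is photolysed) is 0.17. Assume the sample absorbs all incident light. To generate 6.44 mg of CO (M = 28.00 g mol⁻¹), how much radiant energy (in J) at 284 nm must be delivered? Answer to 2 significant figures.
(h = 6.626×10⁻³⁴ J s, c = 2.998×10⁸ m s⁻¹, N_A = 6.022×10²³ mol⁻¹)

Product: 6.44 mg / 28.00 g mol⁻¹ = 2.300×10⁻⁴ mol.
Photons that must be absorbed: 2.300×10⁻⁴ / 0.17 = 0.001353 mol.
Photon energy: hc/λ = 6.995×10⁻¹⁹ J; per mole, 4.212×10⁵ J mol⁻¹.
Energy required: 0.001353 × 4.212×10⁵ = 570 J.

570 J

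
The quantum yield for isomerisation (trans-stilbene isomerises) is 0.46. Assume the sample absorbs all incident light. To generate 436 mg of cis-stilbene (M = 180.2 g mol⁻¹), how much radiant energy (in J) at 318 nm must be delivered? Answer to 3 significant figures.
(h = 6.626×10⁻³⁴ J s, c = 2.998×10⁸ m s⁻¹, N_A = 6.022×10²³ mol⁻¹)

1980 J

Product: 436 mg / 180.2 g mol⁻¹ = 0.002420 mol.
Photons that must be absorbed: 0.002420 / 0.46 = 0.005261 mol.
Photon energy: hc/λ = 6.247×10⁻¹⁹ J; per mole, 3.762×10⁵ J mol⁻¹.
Energy required: 0.005261 × 3.762×10⁵ = 1980 J.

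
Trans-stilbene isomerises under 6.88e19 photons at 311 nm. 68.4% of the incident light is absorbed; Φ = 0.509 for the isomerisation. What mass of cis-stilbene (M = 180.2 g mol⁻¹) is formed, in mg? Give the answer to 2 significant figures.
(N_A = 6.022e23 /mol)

Moles of photons: 6.88e19 / 6.022e23 = 1.142e-4 mol.
Photons absorbed: 0.684 × 1.142e-4 = 7.811e-5 mol.
Product: Φ × n_abs = 0.509 × 7.811e-5 = 3.976e-5 mol.
Mass: 3.976e-5 × 180.2 = 0.007165 g = 7.2 mg.

7.2 mg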